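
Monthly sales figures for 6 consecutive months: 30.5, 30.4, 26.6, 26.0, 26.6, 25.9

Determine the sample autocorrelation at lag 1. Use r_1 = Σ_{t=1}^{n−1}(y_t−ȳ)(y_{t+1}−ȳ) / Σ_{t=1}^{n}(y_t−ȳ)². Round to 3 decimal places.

0.434

Mean ȳ = (30.5 + 30.4 + 26.6 + 26.0 + 26.6 + 25.9)/6 = 27.6667
Σ(y_t−ȳ)(y_{t+1}−ȳ) = (7.7444) + (-2.9156) + (1.7778) + (1.7778) + (1.8844) = 10.2689
Denominator Σ(y_t−ȳ)² = 23.6733
r_1 = 10.2689 / 23.6733 = 0.434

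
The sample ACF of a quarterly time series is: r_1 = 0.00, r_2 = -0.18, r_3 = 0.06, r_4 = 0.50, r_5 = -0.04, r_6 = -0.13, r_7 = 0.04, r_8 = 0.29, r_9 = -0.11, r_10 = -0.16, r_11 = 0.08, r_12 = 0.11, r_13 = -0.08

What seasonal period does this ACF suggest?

4

The largest autocorrelation is r_4 = 0.50, with a weaker echo at lag 8 (0.29); the remaining lags stay at or below 0.11.
The dominant spike at lag 4 indicates a seasonal period of 4.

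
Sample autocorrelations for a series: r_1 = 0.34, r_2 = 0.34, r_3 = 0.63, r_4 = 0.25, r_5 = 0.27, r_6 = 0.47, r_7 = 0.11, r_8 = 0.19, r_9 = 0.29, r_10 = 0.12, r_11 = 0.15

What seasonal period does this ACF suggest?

3

The largest autocorrelation is r_3 = 0.63, with a weaker echo at lag 6 (0.47); the remaining lags stay at or below 0.34.
The dominant spike at lag 3 indicates a seasonal period of 3.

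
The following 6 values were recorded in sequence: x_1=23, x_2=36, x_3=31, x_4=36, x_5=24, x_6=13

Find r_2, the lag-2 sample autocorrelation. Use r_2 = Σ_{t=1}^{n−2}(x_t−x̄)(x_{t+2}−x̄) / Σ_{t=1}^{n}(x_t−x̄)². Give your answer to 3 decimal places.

Mean x̄ = (23 + 36 + 31 + 36 + 24 + 13)/6 = 27.1667
Deviations from mean: -4.1667, 8.8333, 3.8333, 8.8333, -3.1667, -14.1667
Numerator Σ_{t=1}^{4}(x_t−x̄)(x_{t+2}−x̄) = -75.2222
Denominator Σ(x_t−x̄)² = 398.8333
r_2 = -75.2222 / 398.8333 = -0.189

-0.189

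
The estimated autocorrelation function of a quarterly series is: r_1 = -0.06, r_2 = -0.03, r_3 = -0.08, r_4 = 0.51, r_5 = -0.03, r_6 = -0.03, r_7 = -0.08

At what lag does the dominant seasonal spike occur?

4

The largest autocorrelation is r_4 = 0.51; the remaining lags stay at or below -0.03.
The dominant spike at lag 4 indicates a seasonal period of 4.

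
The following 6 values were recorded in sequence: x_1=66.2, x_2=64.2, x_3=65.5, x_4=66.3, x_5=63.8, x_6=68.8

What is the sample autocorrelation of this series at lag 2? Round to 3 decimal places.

Mean x̄ = (66.2 + 64.2 + 65.5 + 66.3 + 63.8 + 68.8)/6 = 65.8000
Deviations from mean: 0.4000, -1.6000, -0.3000, 0.5000, -2.0000, 3.0000
Numerator Σ_{t=1}^{4}(x_t−x̄)(x_{t+2}−x̄) = 1.1800
Denominator Σ(x_t−x̄)² = 16.0600
r_2 = 1.1800 / 16.0600 = 0.073

0.073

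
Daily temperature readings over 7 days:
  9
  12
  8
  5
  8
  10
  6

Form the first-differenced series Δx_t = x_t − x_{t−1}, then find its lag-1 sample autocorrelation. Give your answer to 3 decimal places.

First differences Δx: 3, -4, -3, 3, 2, -4
Mean of differences = -0.5000
Numerator Σ(Δx_t−Δx̄)(Δx_{t+1}−Δx̄) = -12.2500
Denominator Σ(Δx_t−Δx̄)² = 61.5000
r_1(Δx) = -12.2500 / 61.5000 = -0.199

-0.199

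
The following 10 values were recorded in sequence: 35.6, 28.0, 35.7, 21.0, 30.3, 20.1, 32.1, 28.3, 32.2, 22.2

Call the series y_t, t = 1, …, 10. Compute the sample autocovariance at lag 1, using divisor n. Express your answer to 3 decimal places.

-14.477

Mean ȳ = (35.6 + 28.0 + 35.7 + 21.0 + 30.3 + 20.1 + 32.1 + 28.3 + 32.2 + 22.2)/10 = 28.5500
Σ_{t=1}^{9}(y_t−ȳ)(y_{t+1}−ȳ) = -144.7675
γ_1 = -144.7675 / 10 = -14.477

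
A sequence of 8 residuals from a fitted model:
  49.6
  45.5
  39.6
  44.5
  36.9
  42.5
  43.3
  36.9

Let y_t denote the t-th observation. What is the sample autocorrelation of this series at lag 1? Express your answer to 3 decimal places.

Mean ȳ = (49.6 + 45.5 + 39.6 + 44.5 + 36.9 + 42.5 + 43.3 + 36.9)/8 = 42.3500
Numerator Σ_{t=1}^{7}(y_t−ȳ)(y_{t+1}−ȳ) = -9.3075
Denominator Σ(y_t−ȳ)² = 135.0000
r_1 = -9.3075 / 135.0000 = -0.069

-0.069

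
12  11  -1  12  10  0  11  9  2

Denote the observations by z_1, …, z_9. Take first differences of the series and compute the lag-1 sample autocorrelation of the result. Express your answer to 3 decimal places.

-0.469

First differences Δz: -1, -12, 13, -2, -10, 11, -2, -7
Mean of differences = -1.2500
Numerator Σ(Δz_t−Δz̄)(Δz_{t+1}−Δz̄) = -272.0625
Denominator Σ(Δz_t−Δz̄)² = 579.5000
r_1(Δz) = -272.0625 / 579.5000 = -0.469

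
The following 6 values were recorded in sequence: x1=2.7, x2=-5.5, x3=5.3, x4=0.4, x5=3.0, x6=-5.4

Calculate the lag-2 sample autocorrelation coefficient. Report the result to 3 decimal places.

0.244

Mean x̄ = (2.7 − 5.5 + 5.3 + 0.4 + 3.0 − 5.4)/6 = 0.0833
Deviations from mean: 2.6167, -5.5833, 5.2167, 0.3167, 2.9167, -5.4833
Σ(x_t−x̄)(x_{t+2}−x̄) = (13.6503) + (-1.7681) + (15.2153) + (-1.7364) = 25.3611
Denominator Σ(x_t−x̄)² = 103.9083
r_2 = 25.3611 / 103.9083 = 0.244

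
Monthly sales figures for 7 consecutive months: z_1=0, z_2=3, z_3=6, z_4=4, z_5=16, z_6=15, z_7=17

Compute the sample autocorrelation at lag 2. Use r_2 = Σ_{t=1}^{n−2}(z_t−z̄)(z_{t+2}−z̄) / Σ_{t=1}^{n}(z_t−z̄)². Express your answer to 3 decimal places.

Mean z̄ = (0 + 3 + 6 + 4 + 16 + 15 + 17)/7 = 8.7143
Deviations from mean: -8.7143, -5.7143, -2.7143, -4.7143, 7.2857, 6.2857, 8.2857
Numerator Σ_{t=1}^{5}(z_t−z̄)(z_{t+2}−z̄) = 61.5510
Denominator Σ(z_t−z̄)² = 299.4286
r_2 = 61.5510 / 299.4286 = 0.206

0.206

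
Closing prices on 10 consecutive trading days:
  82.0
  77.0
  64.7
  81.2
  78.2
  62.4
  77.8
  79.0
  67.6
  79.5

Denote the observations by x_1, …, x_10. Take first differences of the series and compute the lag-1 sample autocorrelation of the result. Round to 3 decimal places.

First differences Δx: -5.0, -12.3, 16.5, -3.0, -15.8, 15.4, 1.2, -11.4, 11.9
Mean of differences = -0.2778
Numerator Σ(Δx_t−Δx̄)(Δx_{t+1}−Δx̄) = -520.4183
Denominator Σ(Δx_t−Δx̄)² = 1216.6556
r_1(Δx) = -520.4183 / 1216.6556 = -0.428

-0.428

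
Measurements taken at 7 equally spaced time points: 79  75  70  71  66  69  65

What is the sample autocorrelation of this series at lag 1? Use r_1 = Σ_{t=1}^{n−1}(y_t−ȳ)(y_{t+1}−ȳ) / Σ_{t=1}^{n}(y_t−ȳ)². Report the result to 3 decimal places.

Mean ȳ = (79 + 75 + 70 + 71 + 66 + 69 + 65)/7 = 70.7143
Σ(y_t−ȳ)(y_{t+1}−ȳ) = (35.5102) + (-3.0612) + (-0.2041) + (-1.3469) + (8.0816) + (9.7959) = 48.7755
Denominator Σ(y_t−ȳ)² = 145.4286
r_1 = 48.7755 / 145.4286 = 0.335

0.335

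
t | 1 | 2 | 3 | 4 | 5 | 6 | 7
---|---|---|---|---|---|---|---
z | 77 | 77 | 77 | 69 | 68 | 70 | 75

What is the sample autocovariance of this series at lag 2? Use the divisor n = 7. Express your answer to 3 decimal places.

-2.391

Mean z̄ = (77 + 77 + 77 + 69 + 68 + 70 + 75)/7 = 73.2857
Σ_{t=1}^{5}(z_t−z̄)(z_{t+2}−z̄) = -16.7347
γ_2 = -16.7347 / 7 = -2.391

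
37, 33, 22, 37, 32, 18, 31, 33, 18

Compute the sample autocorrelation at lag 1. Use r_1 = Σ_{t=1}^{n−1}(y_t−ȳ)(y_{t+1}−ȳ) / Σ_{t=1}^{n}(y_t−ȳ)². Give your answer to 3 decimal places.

-0.256

Mean ȳ = (37 + 33 + 22 + 37 + 32 + 18 + 31 + 33 + 18)/9 = 29.0000
Numerator Σ_{t=1}^{8}(y_t−ȳ)(y_{t+1}−ȳ) = -119.0000
Denominator Σ(y_t−ȳ)² = 464.0000
r_1 = -119.0000 / 464.0000 = -0.256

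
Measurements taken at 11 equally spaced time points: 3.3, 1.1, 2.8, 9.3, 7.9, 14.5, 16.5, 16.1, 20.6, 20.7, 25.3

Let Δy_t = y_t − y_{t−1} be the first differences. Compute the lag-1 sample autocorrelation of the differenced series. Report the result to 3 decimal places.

-0.512

First differences Δy: -2.2, 1.7, 6.5, -1.4, 6.6, 2.0, -0.4, 4.5, 0.1, 4.6
Mean of differences = 2.2000
Numerator Σ(Δy_t−Δȳ)(Δy_{t+1}−Δȳ) = -47.4800
Denominator Σ(Δy_t−Δȳ)² = 92.6800
r_1(Δy) = -47.4800 / 92.6800 = -0.512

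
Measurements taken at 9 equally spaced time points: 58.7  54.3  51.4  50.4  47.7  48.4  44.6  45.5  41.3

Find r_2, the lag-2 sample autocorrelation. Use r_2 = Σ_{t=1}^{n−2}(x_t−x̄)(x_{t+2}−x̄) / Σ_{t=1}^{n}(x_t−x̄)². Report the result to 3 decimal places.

Mean x̄ = (58.7 + 54.3 + 51.4 + 50.4 + 47.7 + 48.4 + 44.6 + 45.5 + 41.3)/9 = 49.1444
Σ(x_t−x̄)(x_{t+2}−x̄) = (21.5531) + (6.4731) + (-3.2580) + (-0.9347) + (6.5642) + (2.7131) + (35.6486) = 68.7594
Denominator Σ(x_t−x̄)² = 222.6622
r_2 = 68.7594 / 222.6622 = 0.309

0.309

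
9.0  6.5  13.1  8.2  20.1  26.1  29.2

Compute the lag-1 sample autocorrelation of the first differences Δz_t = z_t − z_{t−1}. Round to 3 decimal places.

First differences Δz: -2.5, 6.6, -4.9, 11.9, 6.0, 3.1
Mean of differences = 3.3667
Numerator Σ(Δz_t−Δz̄)(Δz_{t+1}−Δz̄) = -94.4711
Denominator Σ(Δz_t−Δz̄)² = 193.0333
r_1(Δz) = -94.4711 / 193.0333 = -0.489

-0.489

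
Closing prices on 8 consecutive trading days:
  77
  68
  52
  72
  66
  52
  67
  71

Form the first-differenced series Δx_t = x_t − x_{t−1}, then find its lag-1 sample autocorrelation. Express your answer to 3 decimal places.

First differences Δx: -9, -16, 20, -6, -14, 15, 4
Mean of differences = -0.8571
Numerator Σ(Δx_t−Δx̄)(Δx_{t+1}−Δx̄) = -363.5918
Denominator Σ(Δx_t−Δx̄)² = 1204.8571
r_1(Δx) = -363.5918 / 1204.8571 = -0.302

-0.302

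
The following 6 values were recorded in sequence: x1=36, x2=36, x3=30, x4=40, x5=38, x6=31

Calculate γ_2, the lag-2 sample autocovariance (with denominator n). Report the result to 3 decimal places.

-5.843

Mean x̄ = (36 + 36 + 30 + 40 + 38 + 31)/6 = 35.1667
Σ_{t=1}^{4}(x_t−x̄)(x_{t+2}−x̄) = -35.0556
γ_2 = -35.0556 / 6 = -5.843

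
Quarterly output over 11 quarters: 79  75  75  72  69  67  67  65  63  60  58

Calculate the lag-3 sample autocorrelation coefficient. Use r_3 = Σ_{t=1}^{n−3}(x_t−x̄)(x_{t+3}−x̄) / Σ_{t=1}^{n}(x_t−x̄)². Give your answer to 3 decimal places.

Mean x̄ = (79 + 75 + 75 + 72 + 69 + 67 + 67 + 65 + 63 + 60 + 58)/11 = 68.1818
Numerator Σ_{t=1}^{8}(x_t−x̄)(x_{t+3}−x̄) = 79.9008
Denominator Σ(x_t−x̄)² = 435.6364
r_3 = 79.9008 / 435.6364 = 0.183

0.183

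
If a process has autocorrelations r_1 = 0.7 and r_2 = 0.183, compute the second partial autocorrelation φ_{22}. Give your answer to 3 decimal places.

φ_{22} = (r_2 − r_1²) / (1 − r_1²)
r_1² = (0.7)² = 0.49
Numerator = 0.183 − 0.4900 = -0.3070; denominator = 1 − 0.4900 = 0.5100
φ_{22} = -0.3070 / 0.5100 = -0.602

-0.602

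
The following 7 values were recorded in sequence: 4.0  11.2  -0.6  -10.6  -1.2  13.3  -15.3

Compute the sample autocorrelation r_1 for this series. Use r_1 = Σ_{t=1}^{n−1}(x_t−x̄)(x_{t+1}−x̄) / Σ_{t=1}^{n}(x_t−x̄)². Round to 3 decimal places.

Mean x̄ = (4.0 + 11.2 − 0.6 − 10.6 − 1.2 + 13.3 − 15.3)/7 = 0.1143
Deviations from mean: 3.8857, 11.0857, -0.7143, -10.7143, -1.3143, 13.1857, -15.4143
Σ(x_t−x̄)(x_{t+1}−x̄) = (43.0759) + (-7.9184) + (7.6531) + (14.0816) + (-17.3298) + (-203.2484) = -163.6859
Denominator Σ(x_t−x̄)² = 666.4886
r_1 = -163.6859 / 666.4886 = -0.246

-0.246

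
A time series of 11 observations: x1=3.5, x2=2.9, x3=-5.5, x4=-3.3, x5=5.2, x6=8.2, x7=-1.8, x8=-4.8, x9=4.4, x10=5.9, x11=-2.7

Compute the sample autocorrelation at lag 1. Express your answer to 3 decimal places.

0.031

Mean x̄ = (3.5 + 2.9 − 5.5 − 3.3 + 5.2 + 8.2 − 1.8 − 4.8 + 4.4 + 5.9 − 2.7)/11 = 1.0909
Numerator Σ_{t=1}^{10}(x_t−x̄)(x_{t+1}−x̄) = 7.2117
Denominator Σ(x_t−x̄)² = 230.7291
r_1 = 7.2117 / 230.7291 = 0.031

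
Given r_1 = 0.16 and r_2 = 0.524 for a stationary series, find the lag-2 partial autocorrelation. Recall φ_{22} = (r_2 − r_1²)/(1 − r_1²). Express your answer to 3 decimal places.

φ_{22} = (r_2 − r_1²) / (1 − r_1²)
r_1² = (0.16)² = 0.0256
Numerator = 0.524 − 0.0256 = 0.4984; denominator = 1 − 0.0256 = 0.9744
φ_{22} = 0.4984 / 0.9744 = 0.511

0.511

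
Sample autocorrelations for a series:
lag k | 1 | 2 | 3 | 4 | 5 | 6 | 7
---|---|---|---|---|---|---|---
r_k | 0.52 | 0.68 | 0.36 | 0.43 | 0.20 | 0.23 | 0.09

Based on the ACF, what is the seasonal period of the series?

The largest autocorrelation is r_2 = 0.68; the remaining lags stay at or below 0.52.
The dominant spike at lag 2 indicates a seasonal period of 2.

2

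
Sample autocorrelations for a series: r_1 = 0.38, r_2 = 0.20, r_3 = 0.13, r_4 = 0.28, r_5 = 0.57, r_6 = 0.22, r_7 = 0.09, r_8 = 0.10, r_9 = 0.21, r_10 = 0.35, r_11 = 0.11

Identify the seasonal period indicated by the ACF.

5

The largest autocorrelation is r_5 = 0.57; the remaining lags stay at or below 0.38. The elevated value at lag 1 (0.38), dropping to 0.20 at lag 2, reflects decaying short-term dependence rather than seasonality.
The dominant spike at lag 5 indicates a seasonal period of 5.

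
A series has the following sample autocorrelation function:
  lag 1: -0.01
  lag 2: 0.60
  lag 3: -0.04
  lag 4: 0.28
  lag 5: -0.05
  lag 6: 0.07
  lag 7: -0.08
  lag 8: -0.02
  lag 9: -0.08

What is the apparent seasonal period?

2

The largest autocorrelation is r_2 = 0.60, with a weaker echo at lag 4 (0.28); the remaining lags stay at or below 0.07.
The dominant spike at lag 2 indicates a seasonal period of 2.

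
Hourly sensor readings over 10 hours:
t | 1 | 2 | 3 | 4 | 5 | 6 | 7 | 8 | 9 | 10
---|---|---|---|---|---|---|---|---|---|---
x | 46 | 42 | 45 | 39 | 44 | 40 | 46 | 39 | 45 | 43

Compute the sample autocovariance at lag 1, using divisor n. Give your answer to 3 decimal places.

Mean x̄ = (46 + 42 + 45 + 39 + 44 + 40 + 46 + 39 + 45 + 43)/10 = 42.9000
Σ_{t=1}^{9}(x_t−x̄)(x_{t+1}−x̄) = -49.4100
γ_1 = -49.4100 / 10 = -4.941

-4.941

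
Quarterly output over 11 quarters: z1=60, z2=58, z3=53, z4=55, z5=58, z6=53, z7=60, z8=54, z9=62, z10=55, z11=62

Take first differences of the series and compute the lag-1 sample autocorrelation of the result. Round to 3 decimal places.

-0.760

First differences Δz: -2, -5, 2, 3, -5, 7, -6, 8, -7, 7
Mean of differences = 0.2000
Numerator Σ(Δz_t−Δz̄)(Δz_{t+1}−Δz̄) = -238.4400
Denominator Σ(Δz_t−Δz̄)² = 313.6000
r_1(Δz) = -238.4400 / 313.6000 = -0.760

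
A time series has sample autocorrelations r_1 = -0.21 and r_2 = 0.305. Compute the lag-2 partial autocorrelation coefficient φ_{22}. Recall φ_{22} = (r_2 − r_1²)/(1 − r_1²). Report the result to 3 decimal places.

φ_{22} = (r_2 − r_1²) / (1 − r_1²)
r_1² = (-0.21)² = 0.0441
Numerator = 0.305 − 0.0441 = 0.2609; denominator = 1 − 0.0441 = 0.9559
φ_{22} = 0.2609 / 0.9559 = 0.273

0.273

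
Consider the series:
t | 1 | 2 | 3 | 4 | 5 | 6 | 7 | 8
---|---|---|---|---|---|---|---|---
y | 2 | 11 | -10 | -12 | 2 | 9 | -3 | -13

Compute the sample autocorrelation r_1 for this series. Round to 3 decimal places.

0.049

Mean ȳ = (2 + 11 − 10 − 12 + 2 + 9 − 3 − 13)/8 = -1.7500
Deviations from mean: 3.7500, 12.7500, -8.2500, -10.2500, 3.7500, 10.7500, -1.2500, -11.2500
Σ(y_t−ȳ)(y_{t+1}−ȳ) = (47.8125) + (-105.1875) + (84.5625) + (-38.4375) + (40.3125) + (-13.4375) + (14.0625) = 29.6875
Denominator Σ(y_t−ȳ)² = 607.5000
r_1 = 29.6875 / 607.5000 = 0.049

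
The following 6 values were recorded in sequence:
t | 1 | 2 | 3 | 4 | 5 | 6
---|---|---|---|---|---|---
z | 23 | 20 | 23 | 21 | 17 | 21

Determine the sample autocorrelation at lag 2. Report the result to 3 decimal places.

Mean z̄ = (23 + 20 + 23 + 21 + 17 + 21)/6 = 20.8333
Deviations from mean: 2.1667, -0.8333, 2.1667, 0.1667, -3.8333, 0.1667
Σ(z_t−z̄)(z_{t+2}−z̄) = (4.6944) + (-0.1389) + (-8.3056) + (0.0278) = -3.7222
Denominator Σ(z_t−z̄)² = 24.8333
r_2 = -3.7222 / 24.8333 = -0.150

-0.150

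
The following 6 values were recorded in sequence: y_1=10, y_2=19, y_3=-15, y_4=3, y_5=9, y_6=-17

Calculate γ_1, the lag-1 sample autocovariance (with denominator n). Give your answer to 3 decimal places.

-48.708

Mean ȳ = (10 + 19 − 15 + 3 + 9 − 17)/6 = 1.5000
Deviations: 8.5000, 17.5000, -16.5000, 1.5000, 7.5000, -18.5000
Σ_{t=1}^{5}(y_t−ȳ)(y_{t+1}−ȳ) = -292.2500
γ_1 = -292.2500 / 6 = -48.708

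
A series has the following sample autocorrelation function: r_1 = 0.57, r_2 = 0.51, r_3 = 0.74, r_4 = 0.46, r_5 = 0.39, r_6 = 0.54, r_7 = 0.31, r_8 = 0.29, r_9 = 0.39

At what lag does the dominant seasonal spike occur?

3

The largest autocorrelation is r_3 = 0.74; the remaining lags stay at or below 0.57. The elevated value at lag 1 (0.57), dropping to 0.51 at lag 2, reflects decaying short-term dependence rather than seasonality.
The dominant spike at lag 3 indicates a seasonal period of 3.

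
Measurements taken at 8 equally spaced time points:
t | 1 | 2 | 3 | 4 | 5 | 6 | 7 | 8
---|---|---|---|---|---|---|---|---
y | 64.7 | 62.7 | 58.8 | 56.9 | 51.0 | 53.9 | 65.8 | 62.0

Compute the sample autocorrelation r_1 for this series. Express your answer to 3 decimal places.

0.341

Mean ȳ = (64.7 + 62.7 + 58.8 + 56.9 + 51.0 + 53.9 + 65.8 + 62.0)/8 = 59.4750
Deviations from mean: 5.2250, 3.2250, -0.6750, -2.5750, -8.4750, -5.5750, 6.3250, 2.5250
Σ(y_t−ȳ)(y_{t+1}−ȳ) = (16.8506) + (-2.1769) + (1.7381) + (21.8231) + (47.2481) + (-35.2619) + (15.9706) = 66.1919
Denominator Σ(y_t−ȳ)² = 194.0750
r_1 = 66.1919 / 194.0750 = 0.341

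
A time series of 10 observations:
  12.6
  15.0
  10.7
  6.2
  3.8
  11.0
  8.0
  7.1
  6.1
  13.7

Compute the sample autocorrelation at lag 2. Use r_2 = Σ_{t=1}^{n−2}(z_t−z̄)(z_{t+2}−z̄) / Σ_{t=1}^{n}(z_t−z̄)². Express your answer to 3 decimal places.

Mean z̄ = (12.6 + 15.0 + 10.7 + 6.2 + 3.8 + 11.0 + 8.0 + 7.1 + 6.1 + 13.7)/10 = 9.4200
Numerator Σ_{t=1}^{8}(z_t−z̄)(z_{t+2}−z̄) = -27.0788
Denominator Σ(z_t−z̄)² = 124.0760
r_2 = -27.0788 / 124.0760 = -0.218

-0.218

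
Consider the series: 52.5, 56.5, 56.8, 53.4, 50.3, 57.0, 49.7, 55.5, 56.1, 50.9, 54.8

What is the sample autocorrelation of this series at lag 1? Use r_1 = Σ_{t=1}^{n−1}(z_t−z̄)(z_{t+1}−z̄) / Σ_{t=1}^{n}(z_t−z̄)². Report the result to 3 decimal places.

-0.435

Mean z̄ = (52.5 + 56.5 + 56.8 + 53.4 + 50.3 + 57.0 + 49.7 + 55.5 + 56.1 + 50.9 + 54.8)/11 = 53.9545
Numerator Σ_{t=1}^{10}(z_t−z̄)(z_{t+1}−z̄) = -32.4930
Denominator Σ(z_t−z̄)² = 74.7673
r_1 = -32.4930 / 74.7673 = -0.435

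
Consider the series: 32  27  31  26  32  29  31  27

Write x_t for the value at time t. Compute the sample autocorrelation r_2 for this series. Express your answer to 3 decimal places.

Mean x̄ = (32 + 27 + 31 + 26 + 32 + 29 + 31 + 27)/8 = 29.3750
Deviations from mean: 2.6250, -2.3750, 1.6250, -3.3750, 2.6250, -0.3750, 1.6250, -2.3750
Numerator Σ_{t=1}^{6}(x_t−x̄)(x_{t+2}−x̄) = 22.9688
Denominator Σ(x_t−x̄)² = 41.8750
r_2 = 22.9688 / 41.8750 = 0.549

0.549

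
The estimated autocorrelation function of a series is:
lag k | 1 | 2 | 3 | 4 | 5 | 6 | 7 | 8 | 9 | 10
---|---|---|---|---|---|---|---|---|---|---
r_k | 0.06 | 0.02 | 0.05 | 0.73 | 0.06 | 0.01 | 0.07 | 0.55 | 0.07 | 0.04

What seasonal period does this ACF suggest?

The largest autocorrelation is r_4 = 0.73, with a weaker echo at lag 8 (0.55); the remaining lags stay at or below 0.07.
The dominant spike at lag 4 indicates a seasonal period of 4.

4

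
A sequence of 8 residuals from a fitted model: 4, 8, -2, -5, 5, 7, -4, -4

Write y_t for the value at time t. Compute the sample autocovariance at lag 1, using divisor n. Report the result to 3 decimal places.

1.576

Mean ȳ = (4 + 8 − 2 − 5 + 5 + 7 − 4 − 4)/8 = 1.1250
Deviations: 2.8750, 6.8750, -3.1250, -6.1250, 3.8750, 5.8750, -5.1250, -5.1250
Σ_{t=1}^{7}(y_t−ȳ)(y_{t+1}−ȳ) = 12.6094
γ_1 = 12.6094 / 8 = 1.576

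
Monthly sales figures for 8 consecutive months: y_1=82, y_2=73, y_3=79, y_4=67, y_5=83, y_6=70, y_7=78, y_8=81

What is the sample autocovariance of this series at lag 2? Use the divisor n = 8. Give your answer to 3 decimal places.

13.293

Mean ȳ = (82 + 73 + 79 + 67 + 83 + 70 + 78 + 81)/8 = 76.6250
Deviations: 5.3750, -3.6250, 2.3750, -9.6250, 6.3750, -6.6250, 1.3750, 4.3750
Σ_{t=1}^{6}(y_t−ȳ)(y_{t+2}−ȳ) = 106.3438
γ_2 = 106.3438 / 8 = 13.293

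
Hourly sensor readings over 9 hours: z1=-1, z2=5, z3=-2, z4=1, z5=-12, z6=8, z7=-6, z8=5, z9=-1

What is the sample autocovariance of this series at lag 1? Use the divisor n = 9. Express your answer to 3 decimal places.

Mean z̄ = (-1 + 5 − 2 + 1 − 12 + 8 − 6 + 5 − 1)/9 = -0.3333
Σ_{t=1}^{8}(z_t−z̄)(z_{t+1}−z̄) = -208.4444
γ_1 = -208.4444 / 9 = -23.160

-23.160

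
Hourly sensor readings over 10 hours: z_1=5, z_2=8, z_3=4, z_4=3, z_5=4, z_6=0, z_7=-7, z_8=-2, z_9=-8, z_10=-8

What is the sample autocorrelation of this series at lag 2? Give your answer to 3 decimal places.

Mean z̄ = (5 + 8 + 4 + 3 + 4 + 0 − 7 − 2 − 8 − 8)/10 = -0.1000
Numerator Σ_{t=1}^{8}(z_t−z̄)(z_{t+2}−z̄) = 104.1800
Denominator Σ(z_t−z̄)² = 310.9000
r_2 = 104.1800 / 310.9000 = 0.335

0.335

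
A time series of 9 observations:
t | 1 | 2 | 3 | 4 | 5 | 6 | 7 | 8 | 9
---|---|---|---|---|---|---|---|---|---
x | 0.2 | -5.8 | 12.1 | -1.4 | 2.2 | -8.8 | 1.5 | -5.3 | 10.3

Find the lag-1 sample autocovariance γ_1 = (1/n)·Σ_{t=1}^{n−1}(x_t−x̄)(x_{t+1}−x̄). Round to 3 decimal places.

Mean x̄ = (0.2 − 5.8 + 12.1 − 1.4 + 2.2 − 8.8 + 1.5 − 5.3 + 10.3)/9 = 0.5556
Σ_{t=1}^{8}(x_t−x̄)(x_{t+1}−x̄) = -183.7131
γ_1 = -183.7131 / 9 = -20.413

-20.413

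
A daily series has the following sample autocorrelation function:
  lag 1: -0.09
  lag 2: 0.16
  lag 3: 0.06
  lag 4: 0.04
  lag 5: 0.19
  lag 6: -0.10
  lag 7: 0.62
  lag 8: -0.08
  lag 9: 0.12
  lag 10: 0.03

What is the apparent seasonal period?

The largest autocorrelation is r_7 = 0.62; the remaining lags stay at or below 0.19.
The dominant spike at lag 7 indicates a seasonal period of 7.

7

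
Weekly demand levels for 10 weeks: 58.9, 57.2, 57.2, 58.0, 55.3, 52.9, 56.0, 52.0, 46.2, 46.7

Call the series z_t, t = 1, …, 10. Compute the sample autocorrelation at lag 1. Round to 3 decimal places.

Mean z̄ = (58.9 + 57.2 + 57.2 + 58.0 + 55.3 + 52.9 + 56.0 + 52.0 + 46.2 + 46.7)/10 = 54.0400
Numerator Σ_{t=1}^{9}(z_t−z̄)(z_{t+1}−z̄) = 108.7164
Denominator Σ(z_t−z̄)² = 185.5040
r_1 = 108.7164 / 185.5040 = 0.586

0.586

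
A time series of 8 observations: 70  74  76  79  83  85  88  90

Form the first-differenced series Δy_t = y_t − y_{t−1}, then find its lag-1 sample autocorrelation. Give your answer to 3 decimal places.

First differences Δy: 4, 2, 3, 4, 2, 3, 2
Mean of differences = 2.8571
Numerator Σ(Δy_t−Δȳ)(Δy_{t+1}−Δȳ) = -2.1633
Denominator Σ(Δy_t−Δȳ)² = 4.8571
r_1(Δy) = -2.1633 / 4.8571 = -0.445

-0.445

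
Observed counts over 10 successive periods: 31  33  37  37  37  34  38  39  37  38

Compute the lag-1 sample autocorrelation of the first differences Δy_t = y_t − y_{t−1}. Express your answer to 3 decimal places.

First differences Δy: 2, 4, 0, 0, -3, 4, 1, -2, 1
Mean of differences = 0.7778
Numerator Σ(Δy_t−Δȳ)(Δy_{t+1}−Δȳ) = -7.7160
Denominator Σ(Δy_t−Δȳ)² = 45.5556
r_1(Δy) = -7.7160 / 45.5556 = -0.169

-0.169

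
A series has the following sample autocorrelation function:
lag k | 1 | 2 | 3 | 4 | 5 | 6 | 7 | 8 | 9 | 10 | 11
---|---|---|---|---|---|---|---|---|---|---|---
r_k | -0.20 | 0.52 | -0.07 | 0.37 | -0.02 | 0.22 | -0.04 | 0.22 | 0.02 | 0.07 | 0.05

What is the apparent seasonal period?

2

The largest autocorrelation is r_2 = 0.52, with weaker echoes at lags 4 (0.37), 6 (0.22) and 8 (0.22); the remaining lags stay at or below 0.07.
The dominant spike at lag 2 indicates a seasonal period of 2.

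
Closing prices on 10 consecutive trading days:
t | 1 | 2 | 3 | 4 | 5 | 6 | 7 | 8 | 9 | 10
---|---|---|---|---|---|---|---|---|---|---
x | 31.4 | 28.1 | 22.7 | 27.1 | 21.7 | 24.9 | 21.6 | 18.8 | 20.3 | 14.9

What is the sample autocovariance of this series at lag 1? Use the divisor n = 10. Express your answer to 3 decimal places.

6.851

Mean x̄ = (31.4 + 28.1 + 22.7 + 27.1 + 21.7 + 24.9 + 21.6 + 18.8 + 20.3 + 14.9)/10 = 23.1500
Σ_{t=1}^{9}(x_t−x̄)(x_{t+1}−x̄) = 68.5075
γ_1 = 68.5075 / 10 = 6.851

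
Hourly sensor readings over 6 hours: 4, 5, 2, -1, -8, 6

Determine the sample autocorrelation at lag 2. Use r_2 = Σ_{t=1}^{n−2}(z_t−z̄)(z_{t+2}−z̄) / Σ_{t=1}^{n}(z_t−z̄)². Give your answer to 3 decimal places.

-0.177

Mean z̄ = (4 + 5 + 2 − 1 − 8 + 6)/6 = 1.3333
Deviations from mean: 2.6667, 3.6667, 0.6667, -2.3333, -9.3333, 4.6667
Σ(z_t−z̄)(z_{t+2}−z̄) = (1.7778) + (-8.5556) + (-6.2222) + (-10.8889) = -23.8889
Denominator Σ(z_t−z̄)² = 135.3333
r_2 = -23.8889 / 135.3333 = -0.177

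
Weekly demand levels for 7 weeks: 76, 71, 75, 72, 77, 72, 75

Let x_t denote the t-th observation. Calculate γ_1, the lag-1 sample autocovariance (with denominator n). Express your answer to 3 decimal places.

Mean x̄ = (76 + 71 + 75 + 72 + 77 + 72 + 75)/7 = 74.0000
Deviations: 2.0000, -3.0000, 1.0000, -2.0000, 3.0000, -2.0000, 1.0000
Σ_{t=1}^{6}(x_t−x̄)(x_{t+1}−x̄) = -25.0000
γ_1 = -25.0000 / 7 = -3.571

-3.571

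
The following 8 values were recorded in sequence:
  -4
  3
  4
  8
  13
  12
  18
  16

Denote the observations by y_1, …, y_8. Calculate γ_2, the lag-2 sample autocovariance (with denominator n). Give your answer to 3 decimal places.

Mean ȳ = (-4 + 3 + 4 + 8 + 13 + 12 + 18 + 16)/8 = 8.7500
Σ_{t=1}^{6}(y_t−ȳ)(y_{t+2}−ȳ) = 105.1250
γ_2 = 105.1250 / 8 = 13.141

13.141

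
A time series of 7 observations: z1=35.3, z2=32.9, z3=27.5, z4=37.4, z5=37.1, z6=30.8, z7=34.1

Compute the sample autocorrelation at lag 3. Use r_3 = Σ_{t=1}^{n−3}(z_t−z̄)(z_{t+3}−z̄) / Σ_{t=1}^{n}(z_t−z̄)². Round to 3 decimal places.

0.306

Mean z̄ = (35.3 + 32.9 + 27.5 + 37.4 + 37.1 + 30.8 + 34.1)/7 = 33.5857
Deviations from mean: 1.7143, -0.6857, -6.0857, 3.8143, 3.5143, -2.7857, 0.5143
Σ(z_t−z̄)(z_{t+3}−z̄) = (6.5388) + (-2.4098) + (16.9531) + (1.9616) = 23.0437
Denominator Σ(z_t−z̄)² = 75.3686
r_3 = 23.0437 / 75.3686 = 0.306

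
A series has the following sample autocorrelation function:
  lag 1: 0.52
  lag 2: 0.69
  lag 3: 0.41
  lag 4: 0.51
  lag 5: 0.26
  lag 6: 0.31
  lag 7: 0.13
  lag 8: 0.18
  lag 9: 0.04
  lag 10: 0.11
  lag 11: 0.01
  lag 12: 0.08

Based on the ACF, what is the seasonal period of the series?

The largest autocorrelation is r_2 = 0.69; the remaining lags stay at or below 0.52.
The dominant spike at lag 2 indicates a seasonal period of 2.

2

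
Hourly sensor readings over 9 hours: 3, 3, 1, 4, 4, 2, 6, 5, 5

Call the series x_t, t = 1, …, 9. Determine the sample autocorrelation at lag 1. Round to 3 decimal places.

0.094

Mean x̄ = (3 + 3 + 1 + 4 + 4 + 2 + 6 + 5 + 5)/9 = 3.6667
Numerator Σ_{t=1}^{8}(x_t−x̄)(x_{t+1}−x̄) = 1.8889
Denominator Σ(x_t−x̄)² = 20.0000
r_1 = 1.8889 / 20.0000 = 0.094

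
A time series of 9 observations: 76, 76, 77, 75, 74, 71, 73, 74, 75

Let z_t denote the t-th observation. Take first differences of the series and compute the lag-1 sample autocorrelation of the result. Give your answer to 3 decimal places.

First differences Δz: 0, 1, -2, -1, -3, 2, 1, 1
Mean of differences = -0.1250
Numerator Σ(Δz_t−Δz̄)(Δz_{t+1}−Δz̄) = -0.2656
Denominator Σ(Δz_t−Δz̄)² = 20.8750
r_1(Δz) = -0.2656 / 20.8750 = -0.013

-0.013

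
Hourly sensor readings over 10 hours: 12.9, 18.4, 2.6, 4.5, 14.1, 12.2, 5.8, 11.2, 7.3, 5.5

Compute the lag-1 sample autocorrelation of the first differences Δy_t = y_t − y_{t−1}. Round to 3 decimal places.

-0.353

First differences Δy: 5.5, -15.8, 1.9, 9.6, -1.9, -6.4, 5.4, -3.9, -1.8
Mean of differences = -0.8222
Numerator Σ(Δy_t−Δȳ)(Δy_{t+1}−Δȳ) = -163.1627
Denominator Σ(Δy_t−Δȳ)² = 461.7556
r_1(Δy) = -163.1627 / 461.7556 = -0.353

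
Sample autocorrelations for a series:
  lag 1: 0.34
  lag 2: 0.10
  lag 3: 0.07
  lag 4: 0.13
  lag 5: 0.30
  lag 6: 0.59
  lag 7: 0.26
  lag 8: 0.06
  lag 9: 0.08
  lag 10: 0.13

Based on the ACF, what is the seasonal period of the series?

The largest autocorrelation is r_6 = 0.59; the remaining lags stay at or below 0.34. The elevated value at lag 1 (0.34), dropping to 0.10 at lag 2, reflects decaying short-term dependence rather than seasonality.
The dominant spike at lag 6 indicates a seasonal period of 6.

6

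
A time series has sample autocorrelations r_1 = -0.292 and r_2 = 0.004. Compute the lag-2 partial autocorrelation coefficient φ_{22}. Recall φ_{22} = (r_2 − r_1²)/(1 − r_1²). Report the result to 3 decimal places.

-0.089

φ_{22} = (r_2 − r_1²) / (1 − r_1²)
r_1² = (-0.292)² = 0.085264
Numerator = 0.004 − 0.0853 = -0.0813; denominator = 1 − 0.0853 = 0.9147
φ_{22} = -0.0813 / 0.9147 = -0.089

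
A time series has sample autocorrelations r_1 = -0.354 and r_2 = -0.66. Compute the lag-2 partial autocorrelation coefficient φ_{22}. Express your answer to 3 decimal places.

-0.898

φ_{22} = (r_2 − r_1²) / (1 − r_1²)
r_1² = (-0.354)² = 0.125316
Numerator = -0.66 − 0.1253 = -0.7853; denominator = 1 − 0.1253 = 0.8747
φ_{22} = -0.7853 / 0.8747 = -0.898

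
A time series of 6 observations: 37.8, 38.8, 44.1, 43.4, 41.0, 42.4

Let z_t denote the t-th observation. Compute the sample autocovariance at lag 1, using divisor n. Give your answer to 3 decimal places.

1.129

Mean z̄ = (37.8 + 38.8 + 44.1 + 43.4 + 41.0 + 42.4)/6 = 41.2500
Σ_{t=1}^{5}(z_t−z̄)(z_{t+1}−z̄) = 6.7725
γ_1 = 6.7725 / 6 = 1.129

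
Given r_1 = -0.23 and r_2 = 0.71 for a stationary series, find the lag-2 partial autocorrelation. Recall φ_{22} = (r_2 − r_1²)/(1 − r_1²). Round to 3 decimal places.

φ_{22} = (r_2 − r_1²) / (1 − r_1²)
r_1² = (-0.23)² = 0.0529
Numerator = 0.71 − 0.0529 = 0.6571; denominator = 1 − 0.0529 = 0.9471
φ_{22} = 0.6571 / 0.9471 = 0.694

0.694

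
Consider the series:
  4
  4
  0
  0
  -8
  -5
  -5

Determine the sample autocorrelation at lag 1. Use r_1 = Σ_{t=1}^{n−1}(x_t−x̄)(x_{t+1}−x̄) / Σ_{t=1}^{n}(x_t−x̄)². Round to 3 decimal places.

Mean x̄ = (4 + 4 + 0 + 0 − 8 − 5 − 5)/7 = -1.4286
Deviations from mean: 5.4286, 5.4286, 1.4286, 1.4286, -6.5714, -3.5714, -3.5714
Σ(x_t−x̄)(x_{t+1}−x̄) = (29.4694) + (7.7551) + (2.0408) + (-9.3878) + (23.4694) + (12.7551) = 66.1020
Denominator Σ(x_t−x̄)² = 131.7143
r_1 = 66.1020 / 131.7143 = 0.502

0.502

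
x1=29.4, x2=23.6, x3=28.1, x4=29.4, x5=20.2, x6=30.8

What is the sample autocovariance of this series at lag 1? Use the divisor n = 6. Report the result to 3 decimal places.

-8.664

Mean x̄ = (29.4 + 23.6 + 28.1 + 29.4 + 20.2 + 30.8)/6 = 26.9167
Deviations: 2.4833, -3.3167, 1.1833, 2.4833, -6.7167, 3.8833
Σ_{t=1}^{5}(x_t−x̄)(x_{t+1}−x̄) = -51.9853
γ_1 = -51.9853 / 6 = -8.664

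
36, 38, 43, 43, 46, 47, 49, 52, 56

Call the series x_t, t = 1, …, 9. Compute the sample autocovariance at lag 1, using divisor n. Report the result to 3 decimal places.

Mean x̄ = (36 + 38 + 43 + 43 + 46 + 47 + 49 + 52 + 56)/9 = 45.5556
Σ_{t=1}^{8}(x_t−x̄)(x_{t+1}−x̄) = 192.0247
γ_1 = 192.0247 / 9 = 21.336

21.336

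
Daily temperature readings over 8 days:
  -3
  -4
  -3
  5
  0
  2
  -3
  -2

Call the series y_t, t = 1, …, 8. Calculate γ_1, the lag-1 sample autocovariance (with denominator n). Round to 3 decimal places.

0.625

Mean ȳ = (-3 − 4 − 3 + 5 + 0 + 2 − 3 − 2)/8 = -1.0000
Σ_{t=1}^{7}(y_t−ȳ)(y_{t+1}−ȳ) = 5.0000
γ_1 = 5.0000 / 8 = 0.625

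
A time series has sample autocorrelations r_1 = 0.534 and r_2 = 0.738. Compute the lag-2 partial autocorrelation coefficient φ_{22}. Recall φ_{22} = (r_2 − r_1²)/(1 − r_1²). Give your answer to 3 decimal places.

0.633

φ_{22} = (r_2 − r_1²) / (1 − r_1²)
r_1² = (0.534)² = 0.285156
Numerator = 0.738 − 0.2852 = 0.4528; denominator = 1 − 0.2852 = 0.7148
φ_{22} = 0.4528 / 0.7148 = 0.633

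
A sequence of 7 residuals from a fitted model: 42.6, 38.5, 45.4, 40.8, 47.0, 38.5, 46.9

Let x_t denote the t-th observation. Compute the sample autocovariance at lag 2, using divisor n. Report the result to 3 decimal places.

6.393

Mean x̄ = (42.6 + 38.5 + 45.4 + 40.8 + 47.0 + 38.5 + 46.9)/7 = 42.8143
Deviations: -0.2143, -4.3143, 2.5857, -2.0143, 4.1857, -4.3143, 4.0857
Σ_{t=1}^{5}(x_t−x̄)(x_{t+2}−x̄) = 44.7510
γ_2 = 44.7510 / 7 = 6.393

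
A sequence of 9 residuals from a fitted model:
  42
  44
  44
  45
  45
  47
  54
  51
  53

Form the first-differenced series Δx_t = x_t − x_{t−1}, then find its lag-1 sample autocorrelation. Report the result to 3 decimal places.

-0.439

First differences Δx: 2, 0, 1, 0, 2, 7, -3, 2
Mean of differences = 1.3750
Numerator Σ(Δx_t−Δx̄)(Δx_{t+1}−Δx̄) = -24.5156
Denominator Σ(Δx_t−Δx̄)² = 55.8750
r_1(Δx) = -24.5156 / 55.8750 = -0.439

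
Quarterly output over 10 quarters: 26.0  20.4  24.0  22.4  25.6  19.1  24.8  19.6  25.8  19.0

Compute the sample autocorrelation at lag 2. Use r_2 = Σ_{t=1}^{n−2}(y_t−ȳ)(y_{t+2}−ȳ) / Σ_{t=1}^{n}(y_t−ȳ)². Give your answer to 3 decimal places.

Mean ȳ = (26.0 + 20.4 + 24.0 + 22.4 + 25.6 + 19.1 + 24.8 + 19.6 + 25.8 + 19.0)/10 = 22.6700
Numerator Σ_{t=1}^{8}(y_t−ȳ)(y_{t+2}−ȳ) = 45.0372
Denominator Σ(y_t−ȳ)² = 76.6410
r_2 = 45.0372 / 76.6410 = 0.588

0.588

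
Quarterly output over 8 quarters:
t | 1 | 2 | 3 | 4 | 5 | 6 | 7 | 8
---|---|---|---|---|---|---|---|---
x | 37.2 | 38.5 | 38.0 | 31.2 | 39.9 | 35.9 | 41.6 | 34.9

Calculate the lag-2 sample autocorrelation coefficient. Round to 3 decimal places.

0.234

Mean x̄ = (37.2 + 38.5 + 38.0 + 31.2 + 39.9 + 35.9 + 41.6 + 34.9)/8 = 37.1500
Σ(x_t−x̄)(x_{t+2}−x̄) = (0.0425) + (-8.0325) + (2.3375) + (7.4375) + (12.2375) + (2.8125) = 16.8350
Denominator Σ(x_t−x̄)² = 71.9400
r_2 = 16.8350 / 71.9400 = 0.234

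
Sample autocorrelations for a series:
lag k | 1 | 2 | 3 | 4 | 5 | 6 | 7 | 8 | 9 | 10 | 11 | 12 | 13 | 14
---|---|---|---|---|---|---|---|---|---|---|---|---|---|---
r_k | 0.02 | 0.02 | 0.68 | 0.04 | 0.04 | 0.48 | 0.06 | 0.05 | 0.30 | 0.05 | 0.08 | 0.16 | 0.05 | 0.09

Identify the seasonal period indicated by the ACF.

3

The largest autocorrelation is r_3 = 0.68, with weaker echoes at lags 6 (0.48), 9 (0.30) and 12 (0.16); the remaining lags stay at or below 0.09.
The dominant spike at lag 3 indicates a seasonal period of 3.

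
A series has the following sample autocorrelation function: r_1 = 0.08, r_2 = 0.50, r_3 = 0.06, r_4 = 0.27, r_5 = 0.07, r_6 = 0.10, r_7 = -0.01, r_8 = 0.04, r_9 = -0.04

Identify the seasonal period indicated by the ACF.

2

The largest autocorrelation is r_2 = 0.50, with a weaker echo at lag 4 (0.27); the remaining lags stay at or below 0.10.
The dominant spike at lag 2 indicates a seasonal period of 2.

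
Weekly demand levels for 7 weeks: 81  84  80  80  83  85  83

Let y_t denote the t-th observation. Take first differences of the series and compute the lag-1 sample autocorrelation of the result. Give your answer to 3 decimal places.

First differences Δy: 3, -4, 0, 3, 2, -2
Mean of differences = 0.3333
Numerator Σ(Δy_t−Δȳ)(Δy_{t+1}−Δȳ) = -10.4444
Denominator Σ(Δy_t−Δȳ)² = 41.3333
r_1(Δy) = -10.4444 / 41.3333 = -0.253

-0.253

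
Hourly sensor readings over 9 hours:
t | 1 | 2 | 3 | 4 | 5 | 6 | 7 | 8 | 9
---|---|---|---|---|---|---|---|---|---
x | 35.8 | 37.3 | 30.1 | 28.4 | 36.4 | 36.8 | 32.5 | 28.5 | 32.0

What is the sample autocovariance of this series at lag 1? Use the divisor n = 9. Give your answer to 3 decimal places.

1.680

Mean x̄ = (35.8 + 37.3 + 30.1 + 28.4 + 36.4 + 36.8 + 32.5 + 28.5 + 32.0)/9 = 33.0889
Σ_{t=1}^{8}(x_t−x̄)(x_{t+1}−x̄) = 15.1210
γ_1 = 15.1210 / 9 = 1.680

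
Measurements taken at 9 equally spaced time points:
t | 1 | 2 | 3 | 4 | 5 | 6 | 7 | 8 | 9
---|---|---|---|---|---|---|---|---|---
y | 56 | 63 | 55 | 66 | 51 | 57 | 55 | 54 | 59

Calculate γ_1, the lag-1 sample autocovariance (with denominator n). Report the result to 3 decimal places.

Mean ȳ = (56 + 63 + 55 + 66 + 51 + 57 + 55 + 54 + 59)/9 = 57.3333
Σ_{t=1}^{8}(y_t−ȳ)(y_{t+1}−ȳ) = -90.7778
γ_1 = -90.7778 / 9 = -10.086

-10.086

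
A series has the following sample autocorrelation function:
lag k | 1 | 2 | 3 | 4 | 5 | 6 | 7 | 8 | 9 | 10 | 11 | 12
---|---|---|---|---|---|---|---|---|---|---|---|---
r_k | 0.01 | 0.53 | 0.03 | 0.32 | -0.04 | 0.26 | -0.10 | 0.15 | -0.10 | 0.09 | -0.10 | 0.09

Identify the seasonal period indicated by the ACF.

The largest autocorrelation is r_2 = 0.53, with weaker echoes at lags 4 (0.32), 6 (0.26) and 8 (0.15); the remaining lags stay at or below 0.09.
The dominant spike at lag 2 indicates a seasonal period of 2.

2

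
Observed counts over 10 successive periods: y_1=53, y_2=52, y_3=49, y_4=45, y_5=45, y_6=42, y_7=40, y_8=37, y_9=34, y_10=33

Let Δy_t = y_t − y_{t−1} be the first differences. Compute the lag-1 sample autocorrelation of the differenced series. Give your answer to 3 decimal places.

First differences Δy: -1, -3, -4, 0, -3, -2, -3, -3, -1
Mean of differences = -2.2222
Numerator Σ(Δy_t−Δȳ)(Δy_{t+1}−Δȳ) = -5.9383
Denominator Σ(Δy_t−Δȳ)² = 13.5556
r_1(Δy) = -5.9383 / 13.5556 = -0.438

-0.438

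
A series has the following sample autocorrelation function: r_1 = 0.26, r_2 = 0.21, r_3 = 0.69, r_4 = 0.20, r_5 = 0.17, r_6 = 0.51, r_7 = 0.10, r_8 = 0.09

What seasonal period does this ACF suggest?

3

The largest autocorrelation is r_3 = 0.69, with a weaker echo at lag 6 (0.51); the remaining lags stay at or below 0.26. The elevated value at lag 1 (0.26), dropping to 0.21 at lag 2, reflects decaying short-term dependence rather than seasonality.
The dominant spike at lag 3 indicates a seasonal period of 3.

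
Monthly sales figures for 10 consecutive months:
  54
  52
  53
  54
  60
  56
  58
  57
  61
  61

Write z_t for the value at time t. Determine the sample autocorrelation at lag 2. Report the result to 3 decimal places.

0.230

Mean z̄ = (54 + 52 + 53 + 54 + 60 + 56 + 58 + 57 + 61 + 61)/10 = 56.6000
Numerator Σ_{t=1}^{8}(z_t−z̄)(z_{t+2}−z̄) = 23.0800
Denominator Σ(z_t−z̄)² = 100.4000
r_2 = 23.0800 / 100.4000 = 0.230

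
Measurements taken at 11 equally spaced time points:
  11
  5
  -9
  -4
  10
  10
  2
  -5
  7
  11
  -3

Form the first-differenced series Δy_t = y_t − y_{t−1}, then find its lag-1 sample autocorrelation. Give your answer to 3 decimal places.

First differences Δy: -6, -14, 5, 14, 0, -8, -7, 12, 4, -14
Mean of differences = -1.4000
Numerator Σ(Δy_t−Δȳ)(Δy_{t+1}−Δȳ) = 54.4400
Denominator Σ(Δy_t−Δȳ)² = 902.4000
r_1(Δy) = 54.4400 / 902.4000 = 0.060

0.060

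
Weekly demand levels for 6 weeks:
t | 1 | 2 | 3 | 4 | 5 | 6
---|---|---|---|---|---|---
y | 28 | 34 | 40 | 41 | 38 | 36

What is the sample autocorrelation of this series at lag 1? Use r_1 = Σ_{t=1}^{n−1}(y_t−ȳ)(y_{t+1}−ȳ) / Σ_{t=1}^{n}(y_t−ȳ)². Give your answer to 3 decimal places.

0.323

Mean ȳ = (28 + 34 + 40 + 41 + 38 + 36)/6 = 36.1667
Deviations from mean: -8.1667, -2.1667, 3.8333, 4.8333, 1.8333, -0.1667
Numerator Σ_{t=1}^{5}(y_t−ȳ)(y_{t+1}−ȳ) = 36.4722
Denominator Σ(y_t−ȳ)² = 112.8333
r_1 = 36.4722 / 112.8333 = 0.323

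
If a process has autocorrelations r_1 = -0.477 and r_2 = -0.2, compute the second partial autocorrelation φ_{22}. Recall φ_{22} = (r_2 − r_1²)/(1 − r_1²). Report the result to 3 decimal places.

φ_{22} = (r_2 − r_1²) / (1 − r_1²)
r_1² = (-0.477)² = 0.227529
Numerator = -0.2 − 0.2275 = -0.4275; denominator = 1 − 0.2275 = 0.7725
φ_{22} = -0.4275 / 0.7725 = -0.553

-0.553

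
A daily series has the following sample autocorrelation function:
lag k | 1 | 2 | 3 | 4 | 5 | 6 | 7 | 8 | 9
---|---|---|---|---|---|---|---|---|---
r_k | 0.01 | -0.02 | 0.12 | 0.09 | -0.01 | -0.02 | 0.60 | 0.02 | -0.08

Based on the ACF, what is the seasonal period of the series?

7

The largest autocorrelation is r_7 = 0.60; the remaining lags stay at or below 0.12.
The dominant spike at lag 7 indicates a seasonal period of 7.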